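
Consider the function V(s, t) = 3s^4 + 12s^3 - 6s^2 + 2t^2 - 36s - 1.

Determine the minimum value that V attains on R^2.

V(s,t) separates as P(s) + Q(t) − 1, so its minimum is min P + min Q − 1.
P'(s) = 12(s - 1)(s + 1)(s + 3) vanishes at s ∈ {-3, -1, 1}; Q'(t) = 4t vanishes at t ∈ {0}.
Local minima of P (where P''>0): P(-3)=-27, P(1)=-27. Local minima of Q: Q(0)=0.
So the global minimum of V is P(-3) + Q(0) − 1 = -27 + 0 − 1 = -28, attained at (-3, 0).

-28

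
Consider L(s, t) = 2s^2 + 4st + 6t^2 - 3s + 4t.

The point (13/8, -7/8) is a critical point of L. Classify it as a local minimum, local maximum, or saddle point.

The Hessian of L is constant: H = [[4, 4], [4, 12]].
det(H) = 4·12 − 4² = 32.
det(H) > 0 and tr(H) = 16 > 0, so H is positive definite and the point is a local minimum.

local minimum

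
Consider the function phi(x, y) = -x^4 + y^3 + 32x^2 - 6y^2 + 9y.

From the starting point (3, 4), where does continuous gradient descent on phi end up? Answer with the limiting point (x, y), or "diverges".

(0, 3)

phi is separable, so gradient descent decouples: x follows -∂phi/∂x, y follows -∂phi/∂y.
∂phi/∂x = -4x(x - 4)(x + 4); at x=3 this is 84, so x decreases.
∂phi/∂y = 3(y - 3)(y - 1); at y=4 this is 9, so y decreases.
x converges to its nearest critical value 0 (a local min of the x-part); y converges to 3. The iterate converges to (0, 3).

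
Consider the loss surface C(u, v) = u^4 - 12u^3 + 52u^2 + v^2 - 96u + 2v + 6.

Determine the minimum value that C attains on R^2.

C(u,v) separates as P(u) + Q(v) + 6, so its minimum is min P + min Q + 6.
P'(u) = 4(u - 4)(u - 3)(u - 2) vanishes at u ∈ {2, 3, 4}; Q'(v) = 2v + 2 vanishes at v ∈ {-1}.
Local minima of P (where P''>0): P(2)=-64, P(4)=-64. Local minima of Q: Q(-1)=-1.
So the global minimum of C is P(2) + Q(-1) + 6 = -64 − 1 + 6 = -59, attained at (2, -1).

-59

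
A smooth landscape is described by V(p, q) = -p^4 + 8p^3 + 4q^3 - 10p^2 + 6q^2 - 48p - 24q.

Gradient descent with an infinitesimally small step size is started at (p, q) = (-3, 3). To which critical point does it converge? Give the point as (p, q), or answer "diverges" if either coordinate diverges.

V is separable, so gradient descent decouples: p follows -∂V/∂p, q follows -∂V/∂q.
∂V/∂p = -4(p - 4)(p - 3)(p + 1); at p=-3 this is 336, so p decreases.
∂V/∂q = 12(q - 1)(q + 2); at q=3 this is 120, so q decreases.
The p-coordinate has no critical point in that direction and runs off to infinity.

diverges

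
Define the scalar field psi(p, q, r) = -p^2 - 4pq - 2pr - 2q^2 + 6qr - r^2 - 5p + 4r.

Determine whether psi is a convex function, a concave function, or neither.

psi is quadratic, so its Hessian is the constant matrix H = [[-2, -4, -2], [-4, -4, 6], [-2, 6, -2]].
Leading principal minors: -2, -8, 200.
Neither pattern holds ⇒ H is indefinite ⇒ neither convex nor concave.

neither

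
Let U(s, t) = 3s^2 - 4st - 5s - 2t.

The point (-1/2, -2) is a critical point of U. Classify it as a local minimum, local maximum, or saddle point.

The Hessian of U is constant: H = [[6, -4], [-4, 0]].
det(H) = 6·0 − (-4)² = -16.
Since det(H) < 0, H is indefinite and the critical point is a saddle point.

saddle point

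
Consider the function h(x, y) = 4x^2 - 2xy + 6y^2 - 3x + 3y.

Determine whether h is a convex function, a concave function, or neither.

convex

h is quadratic, so its Hessian is the constant matrix H = [[8, -2], [-2, 12]].
det(H) = 92, tr(H) = 20.
det(H) > 0 and tr(H) > 0, so H is positive definite everywhere: convex.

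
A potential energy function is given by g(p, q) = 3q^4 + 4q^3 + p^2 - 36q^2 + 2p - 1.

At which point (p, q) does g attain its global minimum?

g(p,q) separates as A(p) + B(q) − 1, so its minimum is min A + min B − 1.
A'(p) = 2p + 2 vanishes at p ∈ {-1}; B'(q) = 12q(q - 2)(q + 3) vanishes at q ∈ {-3, 0, 2}.
Local minima of A (where A''>0): A(-1)=-1. Local minima of B: B(-3)=-189, B(2)=-64.
So the global minimum of g is A(-1) + B(-3) − 1 = -1 − 189 − 1 = -191, attained at (-1, -3).

(-1, -3)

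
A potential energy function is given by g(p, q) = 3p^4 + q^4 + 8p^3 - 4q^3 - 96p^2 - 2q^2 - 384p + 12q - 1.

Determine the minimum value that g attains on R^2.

g(p,q) separates as A(p) + B(q) − 1, so its minimum is min A + min B − 1.
A'(p) = 12(p - 4)(p + 2)(p + 4) vanishes at p ∈ {-4, -2, 4}; B'(q) = 4(q - 3)(q - 1)(q + 1) vanishes at q ∈ {-1, 1, 3}.
Local minima of A (where A''>0): A(-4)=256, A(4)=-1792. Local minima of B: B(-1)=-9, B(3)=-9.
So the global minimum of g is A(4) + B(-1) − 1 = -1792 − 9 − 1 = -1802, attained at (4, -1).

-1802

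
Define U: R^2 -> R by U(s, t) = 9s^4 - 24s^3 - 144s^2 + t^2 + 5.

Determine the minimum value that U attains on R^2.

-1531

U(s,t) separates as P(s) + Q(t) + 5, so its minimum is min P + min Q + 5.
P'(s) = 36s(s - 4)(s + 2) vanishes at s ∈ {-2, 0, 4}; Q'(t) = 2t vanishes at t ∈ {0}.
Local minima of P (where P''>0): P(-2)=-240, P(4)=-1536. Local minima of Q: Q(0)=0.
So the global minimum of U is P(4) + Q(0) + 5 = -1536 + 0 + 5 = -1531, attained at (4, 0).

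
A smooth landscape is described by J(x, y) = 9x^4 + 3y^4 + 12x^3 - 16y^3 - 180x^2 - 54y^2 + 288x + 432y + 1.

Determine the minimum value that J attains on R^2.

-3602

J(x,y) separates as P(x) + Q(y) + 1, so its minimum is min P + min Q + 1.
P'(x) = 36(x - 2)(x - 1)(x + 4) vanishes at x ∈ {-4, 1, 2}; Q'(y) = 12(y - 4)(y - 3)(y + 3) vanishes at y ∈ {-3, 3, 4}.
Local minima of P (where P''>0): P(-4)=-2496, P(2)=96. Local minima of Q: Q(-3)=-1107, Q(4)=608.
So the global minimum of J is P(-4) + Q(-3) + 1 = -2496 − 1107 + 1 = -3602, attained at (-4, -3).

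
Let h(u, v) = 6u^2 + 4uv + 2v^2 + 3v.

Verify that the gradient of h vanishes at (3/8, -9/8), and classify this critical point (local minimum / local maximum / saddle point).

local minimum

∇h = (12u + 4v, 4u + 4v + 3); substituting (3/8, -9/8) gives ∇h = (0, 0), so (3/8, -9/8) is indeed a critical point.
The Hessian of h is constant: H = [[12, 4], [4, 4]].
det(H) = 12·4 − 4² = 32.
det(H) > 0 and tr(H) = 16 > 0, so H is positive definite and the point is a local minimum.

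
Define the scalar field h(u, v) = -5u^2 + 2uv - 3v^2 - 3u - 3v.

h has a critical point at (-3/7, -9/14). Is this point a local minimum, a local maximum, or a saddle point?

local maximum

The Hessian of h is constant: H = [[-10, 2], [2, -6]].
det(H) = (-10)·(-6) − 2² = 56.
det(H) > 0 and tr(H) = -16 < 0, so H is negative definite and the point is a local maximum.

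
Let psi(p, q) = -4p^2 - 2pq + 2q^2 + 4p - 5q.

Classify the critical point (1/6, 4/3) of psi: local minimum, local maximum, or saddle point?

The Hessian of psi is constant: H = [[-8, -2], [-2, 4]].
det(H) = (-8)·4 − (-2)² = -36.
Since det(H) < 0, H is indefinite and the critical point is a saddle point.

saddle point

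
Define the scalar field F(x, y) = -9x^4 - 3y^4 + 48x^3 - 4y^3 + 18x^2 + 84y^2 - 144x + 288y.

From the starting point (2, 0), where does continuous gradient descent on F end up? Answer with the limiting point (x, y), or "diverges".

(1, -2)

F is separable, so gradient descent decouples: x follows -∂F/∂x, y follows -∂F/∂y.
∂F/∂x = -36(x - 4)(x - 1)(x + 1); at x=2 this is 216, so x decreases.
∂F/∂y = -12(y - 4)(y + 2)(y + 3); at y=0 this is 288, so y decreases.
x converges to its nearest critical value 1 (a local min of the x-part); y converges to -2. The iterate converges to (1, -2).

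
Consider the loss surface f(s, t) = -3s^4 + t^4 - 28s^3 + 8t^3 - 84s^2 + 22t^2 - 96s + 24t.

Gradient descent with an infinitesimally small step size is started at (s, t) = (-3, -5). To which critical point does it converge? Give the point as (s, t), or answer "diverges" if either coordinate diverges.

(-2, -3)

f is separable, so gradient descent decouples: s follows -∂f/∂s, t follows -∂f/∂t.
∂f/∂s = -12(s + 1)(s + 2)(s + 4); at s=-3 this is -24, so s increases.
∂f/∂t = 4(t + 1)(t + 2)(t + 3); at t=-5 this is -96, so t increases.
s converges to its nearest critical value -2 (a local min of the s-part); t converges to -3. The iterate converges to (-2, -3).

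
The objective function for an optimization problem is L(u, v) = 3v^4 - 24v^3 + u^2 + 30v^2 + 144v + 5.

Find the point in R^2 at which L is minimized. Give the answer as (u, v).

(0, -1)

L(u,v) separates as P(u) + Q(v) + 5, so its minimum is min P + min Q + 5.
P'(u) = 2u vanishes at u ∈ {0}; Q'(v) = 12(v - 4)(v - 3)(v + 1) vanishes at v ∈ {-1, 3, 4}.
Local minima of P (where P''>0): P(0)=0. Local minima of Q: Q(-1)=-87, Q(4)=288.
So the global minimum of L is P(0) + Q(-1) + 5 = 0 − 87 + 5 = -82, attained at (0, -1).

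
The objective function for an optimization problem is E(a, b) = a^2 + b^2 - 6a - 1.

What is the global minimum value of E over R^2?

-10

E(a,b) separates as P(a) + Q(b) − 1, so its minimum is min P + min Q − 1.
P'(a) = 2a - 6 vanishes at a ∈ {3}; Q'(b) = 2b vanishes at b ∈ {0}.
Local minima of P (where P''>0): P(3)=-9. Local minima of Q: Q(0)=0.
So the global minimum of E is P(3) + Q(0) − 1 = -9 + 0 − 1 = -10, attained at (3, 0).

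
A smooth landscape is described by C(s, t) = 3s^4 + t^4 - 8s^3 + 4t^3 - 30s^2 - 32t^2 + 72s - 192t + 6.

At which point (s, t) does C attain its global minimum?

(-2, 4)

C(s,t) separates as P(s) + Q(t) + 6, so its minimum is min P + min Q + 6.
P'(s) = 12(s - 3)(s - 1)(s + 2) vanishes at s ∈ {-2, 1, 3}; Q'(t) = 4(t - 4)(t + 3)(t + 4) vanishes at t ∈ {-4, -3, 4}.
Local minima of P (where P''>0): P(-2)=-152, P(3)=-27. Local minima of Q: Q(-4)=256, Q(4)=-768.
So the global minimum of C is P(-2) + Q(4) + 6 = -152 − 768 + 6 = -914, attained at (-2, 4).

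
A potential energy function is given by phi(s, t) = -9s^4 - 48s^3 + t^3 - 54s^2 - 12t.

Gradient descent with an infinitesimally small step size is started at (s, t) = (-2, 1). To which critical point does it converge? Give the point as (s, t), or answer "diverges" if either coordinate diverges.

(-1, 2)

phi is separable, so gradient descent decouples: s follows -∂phi/∂s, t follows -∂phi/∂t.
∂phi/∂s = -36s(s + 1)(s + 3); at s=-2 this is -72, so s increases.
∂phi/∂t = 3(t - 2)(t + 2); at t=1 this is -9, so t increases.
s converges to its nearest critical value -1 (a local min of the s-part); t converges to 2. The iterate converges to (-1, 2).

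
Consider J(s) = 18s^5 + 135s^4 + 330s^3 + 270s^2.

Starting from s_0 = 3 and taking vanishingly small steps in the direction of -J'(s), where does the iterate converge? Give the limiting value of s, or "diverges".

J'(s) = 90s(s + 1)(s + 2)(s + 3), so J'(3) = 32400.
Gradient descent moves in the -J' direction, i.e. s is decreasing.
The nearest critical point in that direction is s = 0, where J'' = 540 > 0 (a local minimum). The iterate converges there.

0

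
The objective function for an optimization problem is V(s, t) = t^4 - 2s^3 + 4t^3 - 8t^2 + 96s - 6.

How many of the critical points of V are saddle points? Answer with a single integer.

V separates as a function of s plus a function of t, so ∇V=0 decouples.
∂V/∂s = -6(s - 4)(s + 4) = 0 at s ∈ {-4, 4}; ∂V/∂t = 4t(t - 1)(t + 4) = 0 at t ∈ {-4, 0, 1}.
The Hessian is diagonal: diag(V_ss, V_tt). Second derivatives: V_ss(-4)=48, V_ss(4)=-48; V_tt(-4)=80, V_tt(0)=-16, V_tt(1)=20.
Saddle points occur where the two diagonal entries have opposite signs: (-4, 0), (4, -4), (4, 1). Count: 3.

3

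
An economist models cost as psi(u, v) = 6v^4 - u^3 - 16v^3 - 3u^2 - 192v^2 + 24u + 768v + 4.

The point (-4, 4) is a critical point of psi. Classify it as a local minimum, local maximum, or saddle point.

local minimum

The mixed partial ∂²psi/∂u∂v is 0, so the Hessian at any point is diag(psi_uu, psi_vv) = diag(-6(u + 1), 24(3v^2 - 4v - 16)).
At (-4, 4): H = diag(18, 384).
Both eigenvalues are positive, so H is positive definite: a local minimum.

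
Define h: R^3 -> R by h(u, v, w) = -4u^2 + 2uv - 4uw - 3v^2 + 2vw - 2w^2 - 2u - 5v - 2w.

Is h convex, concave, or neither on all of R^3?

h is quadratic, so its Hessian is the constant matrix H = [[-8, 2, -4], [2, -6, 2], [-4, 2, -4]].
Leading principal minors: -8, 44, -80.
Signs alternate −, +, − ⇒ H ≺ 0 ⇒ concave.

concave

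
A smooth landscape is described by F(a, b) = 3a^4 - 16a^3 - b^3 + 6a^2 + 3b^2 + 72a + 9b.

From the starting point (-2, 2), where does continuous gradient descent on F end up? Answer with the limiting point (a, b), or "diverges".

(-1, -1)

F is separable, so gradient descent decouples: a follows -∂F/∂a, b follows -∂F/∂b.
∂F/∂a = 12(a - 3)(a - 2)(a + 1); at a=-2 this is -240, so a increases.
∂F/∂b = -3(b - 3)(b + 1); at b=2 this is 9, so b decreases.
a converges to its nearest critical value -1 (a local min of the a-part); b converges to -1. The iterate converges to (-1, -1).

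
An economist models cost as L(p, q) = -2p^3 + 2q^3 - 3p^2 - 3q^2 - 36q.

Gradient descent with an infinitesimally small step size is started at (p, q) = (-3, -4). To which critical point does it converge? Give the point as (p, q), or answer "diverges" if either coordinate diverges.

L is separable, so gradient descent decouples: p follows -∂L/∂p, q follows -∂L/∂q.
∂L/∂p = -6p(p + 1); at p=-3 this is -36, so p increases.
∂L/∂q = 6(q - 3)(q + 2); at q=-4 this is 84, so q decreases.
The q-coordinate has no critical point in that direction and runs off to infinity.

diverges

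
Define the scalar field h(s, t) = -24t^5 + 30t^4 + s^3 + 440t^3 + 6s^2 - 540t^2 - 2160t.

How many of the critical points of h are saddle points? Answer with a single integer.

h separates as a function of s plus a function of t, so ∇h=0 decouples.
∂h/∂s = 3s(s + 4) = 0 at s ∈ {-4, 0}; ∂h/∂t = -120(t - 3)(t - 2)(t + 1)(t + 3) = 0 at t ∈ {-3, -1, 2, 3}.
The Hessian is diagonal: diag(h_ss, h_tt). Second derivatives: h_ss(-4)=-12, h_ss(0)=12; h_tt(-3)=7200, h_tt(-1)=-2880, h_tt(2)=1800, h_tt(3)=-2880.
Saddle points occur where the two diagonal entries have opposite signs: (-4, -3), (-4, 2), (0, -1), (0, 3). Count: 4.

4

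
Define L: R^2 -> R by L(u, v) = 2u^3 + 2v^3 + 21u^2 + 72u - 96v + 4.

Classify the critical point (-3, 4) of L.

local minimum

The mixed partial ∂²L/∂u∂v is 0, so the Hessian at any point is diag(L_uu, L_vv) = diag(6(2u + 7), 12v).
At (-3, 4): H = diag(6, 48).
Both eigenvalues are positive, so H is positive definite: a local minimum.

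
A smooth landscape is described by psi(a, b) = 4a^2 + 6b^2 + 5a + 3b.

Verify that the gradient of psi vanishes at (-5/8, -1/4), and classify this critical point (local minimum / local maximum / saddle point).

local minimum

∇psi = (8a + 5, 12b + 3); substituting (-5/8, -1/4) gives ∇psi = (0, 0), so (-5/8, -1/4) is indeed a critical point.
The Hessian of psi is constant: H = [[8, 0], [0, 12]].
det(H) = 8·12 − 0² = 96.
det(H) > 0 and tr(H) = 20 > 0, so H is positive definite and the point is a local minimum.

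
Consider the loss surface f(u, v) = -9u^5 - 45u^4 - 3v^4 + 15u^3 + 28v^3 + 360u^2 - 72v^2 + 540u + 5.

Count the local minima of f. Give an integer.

f separates as a function of u plus a function of v, so ∇f=0 decouples.
∂f/∂u = -45(u - 2)(u + 1)(u + 2)(u + 3) = 0 at u ∈ {-3, -2, -1, 2}; ∂f/∂v = -12v(v - 4)(v - 3) = 0 at v ∈ {0, 3, 4}.
The Hessian is diagonal: diag(f_uu, f_vv). Second derivatives: f_uu(-3)=450, f_uu(-2)=-180, f_uu(-1)=270, f_uu(2)=-2700; f_vv(0)=-144, f_vv(3)=36, f_vv(4)=-48.
Local minima occur where both diagonal entries positive: (-3, 3), (-1, 3). Count: 2.

2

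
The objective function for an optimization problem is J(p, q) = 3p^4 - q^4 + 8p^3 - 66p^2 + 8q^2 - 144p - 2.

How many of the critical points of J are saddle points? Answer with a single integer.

J separates as a function of p plus a function of q, so ∇J=0 decouples.
∂J/∂p = 12(p - 3)(p + 1)(p + 4) = 0 at p ∈ {-4, -1, 3}; ∂J/∂q = -4q(q - 2)(q + 2) = 0 at q ∈ {-2, 0, 2}.
The Hessian is diagonal: diag(J_pp, J_qq). Second derivatives: J_pp(-4)=252, J_pp(-1)=-144, J_pp(3)=336; J_qq(-2)=-32, J_qq(0)=16, J_qq(2)=-32.
Saddle points occur where the two diagonal entries have opposite signs: (-4, -2), (-4, 2), (-1, 0), (3, -2), (3, 2). Count: 5.

5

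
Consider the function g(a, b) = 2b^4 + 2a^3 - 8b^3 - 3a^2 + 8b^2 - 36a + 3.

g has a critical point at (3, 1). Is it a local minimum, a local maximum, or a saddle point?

saddle point

The mixed partial ∂²g/∂a∂b is 0, so the Hessian at any point is diag(g_aa, g_bb) = diag(6(2a - 1), 8(3b^2 - 6b + 2)).
At (3, 1): H = diag(30, -8).
The eigenvalues have opposite signs, so H is indefinite: a saddle point.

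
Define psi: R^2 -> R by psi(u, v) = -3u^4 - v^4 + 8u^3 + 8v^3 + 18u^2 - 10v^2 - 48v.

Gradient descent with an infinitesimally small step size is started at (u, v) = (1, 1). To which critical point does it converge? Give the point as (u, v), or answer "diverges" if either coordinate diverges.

(0, 3)

psi is separable, so gradient descent decouples: u follows -∂psi/∂u, v follows -∂psi/∂v.
∂psi/∂u = -12u(u - 3)(u + 1); at u=1 this is 48, so u decreases.
∂psi/∂v = -4(v - 4)(v - 3)(v + 1); at v=1 this is -48, so v increases.
u converges to its nearest critical value 0 (a local min of the u-part); v converges to 3. The iterate converges to (0, 3).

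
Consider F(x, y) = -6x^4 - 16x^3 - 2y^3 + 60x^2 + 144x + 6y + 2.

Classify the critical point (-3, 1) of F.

The mixed partial ∂²F/∂x∂y is 0, so the Hessian at any point is diag(F_xx, F_yy) = diag(24(-3x^2 - 4x + 5), -12y).
At (-3, 1): H = diag(-240, -12).
Both eigenvalues are negative, so H is negative definite: a local maximum.

local maximum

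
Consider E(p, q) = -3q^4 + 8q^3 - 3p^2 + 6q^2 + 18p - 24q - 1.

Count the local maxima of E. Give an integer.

2

E separates as a function of p plus a function of q, so ∇E=0 decouples.
∂E/∂p = -6(p - 3) = 0 at p ∈ {3}; ∂E/∂q = -12(q - 2)(q - 1)(q + 1) = 0 at q ∈ {-1, 1, 2}.
The Hessian is diagonal: diag(E_pp, E_qq). Second derivatives: E_pp(3)=-6; E_qq(-1)=-72, E_qq(1)=24, E_qq(2)=-36.
Local maxima occur where both diagonal entries negative: (3, -1), (3, 2). Count: 2.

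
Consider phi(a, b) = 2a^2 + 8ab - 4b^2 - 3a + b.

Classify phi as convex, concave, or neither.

neither

phi is quadratic, so its Hessian is the constant matrix H = [[4, 8], [8, -8]].
det(H) = -96, tr(H) = -4.
det(H) < 0, so H is indefinite: neither convex nor concave.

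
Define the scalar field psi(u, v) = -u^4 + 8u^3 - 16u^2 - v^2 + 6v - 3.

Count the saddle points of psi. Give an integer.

1

psi separates as a function of u plus a function of v, so ∇psi=0 decouples.
∂psi/∂u = -4u(u - 4)(u - 2) = 0 at u ∈ {0, 2, 4}; ∂psi/∂v = -2(v - 3) = 0 at v ∈ {3}.
The Hessian is diagonal: diag(psi_uu, psi_vv). Second derivatives: psi_uu(0)=-32, psi_uu(2)=16, psi_uu(4)=-32; psi_vv(3)=-2.
Saddle points occur where the two diagonal entries have opposite signs: (2, 3). Count: 1.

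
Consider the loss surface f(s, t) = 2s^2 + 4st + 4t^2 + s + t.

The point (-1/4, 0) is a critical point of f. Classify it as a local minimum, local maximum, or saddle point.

local minimum

The Hessian of f is constant: H = [[4, 4], [4, 8]].
det(H) = 4·8 − 4² = 16.
det(H) > 0 and tr(H) = 12 > 0, so H is positive definite and the point is a local minimum.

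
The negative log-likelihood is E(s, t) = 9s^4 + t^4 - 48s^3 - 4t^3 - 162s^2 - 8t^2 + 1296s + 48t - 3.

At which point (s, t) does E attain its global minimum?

(-3, -2)

E(s,t) separates as P(s) + Q(t) − 3, so its minimum is min P + min Q − 3.
P'(s) = 36(s - 4)(s - 3)(s + 3) vanishes at s ∈ {-3, 3, 4}; Q'(t) = 4(t - 3)(t - 2)(t + 2) vanishes at t ∈ {-2, 2, 3}.
Local minima of P (where P''>0): P(-3)=-3321, P(4)=1824. Local minima of Q: Q(-2)=-80, Q(3)=45.
So the global minimum of E is P(-3) + Q(-2) − 3 = -3321 − 80 − 3 = -3404, attained at (-3, -2).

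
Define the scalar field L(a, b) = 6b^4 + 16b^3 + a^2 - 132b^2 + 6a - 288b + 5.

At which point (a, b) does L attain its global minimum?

L(a,b) separates as P(a) + Q(b) + 5, so its minimum is min P + min Q + 5.
P'(a) = 2a + 6 vanishes at a ∈ {-3}; Q'(b) = 24(b - 3)(b + 1)(b + 4) vanishes at b ∈ {-4, -1, 3}.
Local minima of P (where P''>0): P(-3)=-9. Local minima of Q: Q(-4)=-448, Q(3)=-1134.
So the global minimum of L is P(-3) + Q(3) + 5 = -9 − 1134 + 5 = -1138, attained at (-3, 3).

(-3, 3)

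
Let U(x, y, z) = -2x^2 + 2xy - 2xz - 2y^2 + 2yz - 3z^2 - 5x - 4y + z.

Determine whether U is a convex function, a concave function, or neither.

U is quadratic, so its Hessian is the constant matrix H = [[-4, 2, -2], [2, -4, 2], [-2, 2, -6]].
Leading principal minors: -4, 12, -56.
Signs alternate −, +, − ⇒ H ≺ 0 ⇒ concave.

concave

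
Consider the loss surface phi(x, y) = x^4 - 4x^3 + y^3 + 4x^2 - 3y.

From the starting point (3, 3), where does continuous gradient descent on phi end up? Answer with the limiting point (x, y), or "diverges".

(2, 1)

phi is separable, so gradient descent decouples: x follows -∂phi/∂x, y follows -∂phi/∂y.
∂phi/∂x = 4x(x - 2)(x - 1); at x=3 this is 24, so x decreases.
∂phi/∂y = 3(y - 1)(y + 1); at y=3 this is 24, so y decreases.
x converges to its nearest critical value 2 (a local min of the x-part); y converges to 1. The iterate converges to (2, 1).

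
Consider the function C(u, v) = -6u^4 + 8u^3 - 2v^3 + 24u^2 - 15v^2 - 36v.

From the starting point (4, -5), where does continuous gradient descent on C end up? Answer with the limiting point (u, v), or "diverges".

C is separable, so gradient descent decouples: u follows -∂C/∂u, v follows -∂C/∂v.
∂C/∂u = -24u(u - 2)(u + 1); at u=4 this is -960, so u increases.
∂C/∂v = -6(v + 2)(v + 3); at v=-5 this is -36, so v increases.
The u-coordinate has no critical point in that direction and runs off to infinity.

diverges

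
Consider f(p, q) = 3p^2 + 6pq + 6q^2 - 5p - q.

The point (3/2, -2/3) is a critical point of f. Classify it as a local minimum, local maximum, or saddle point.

local minimum

The Hessian of f is constant: H = [[6, 6], [6, 12]].
det(H) = 6·12 − 6² = 36.
det(H) > 0 and tr(H) = 18 > 0, so H is positive definite and the point is a local minimum.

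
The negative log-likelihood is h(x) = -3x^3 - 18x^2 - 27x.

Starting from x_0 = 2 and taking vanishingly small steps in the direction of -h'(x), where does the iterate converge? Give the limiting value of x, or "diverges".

diverges

h'(x) = -9(x + 1)(x + 3), so h'(2) = -135.
Gradient descent moves in the -h' direction, i.e. x is increasing.
There is no critical point above x=2, and h' keeps the same sign, so the iterate runs off to +∞.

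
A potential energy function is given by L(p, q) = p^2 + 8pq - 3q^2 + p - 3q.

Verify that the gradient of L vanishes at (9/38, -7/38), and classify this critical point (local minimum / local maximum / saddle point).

saddle point

∇L = (2p + 8q + 1, 8p - 6q - 3); substituting (9/38, -7/38) gives ∇L = (0, 0), so (9/38, -7/38) is indeed a critical point.
The Hessian of L is constant: H = [[2, 8], [8, -6]].
det(H) = 2·(-6) − 8² = -76.
Since det(H) < 0, H is indefinite and the critical point is a saddle point.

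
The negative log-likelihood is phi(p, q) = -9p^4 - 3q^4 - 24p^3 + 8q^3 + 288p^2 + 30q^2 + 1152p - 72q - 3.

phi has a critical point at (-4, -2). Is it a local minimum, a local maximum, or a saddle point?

The mixed partial ∂²phi/∂p∂q is 0, so the Hessian at any point is diag(phi_pp, phi_qq) = diag(36(-3p^2 - 4p + 16), 12(-3q^2 + 4q + 5)).
At (-4, -2): H = diag(-576, -180).
Both eigenvalues are negative, so H is negative definite: a local maximum.

local maximum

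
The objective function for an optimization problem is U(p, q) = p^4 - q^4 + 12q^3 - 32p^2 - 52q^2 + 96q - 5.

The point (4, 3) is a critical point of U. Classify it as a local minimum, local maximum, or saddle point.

The mixed partial ∂²U/∂p∂q is 0, so the Hessian at any point is diag(U_pp, U_qq) = diag(4(3p^2 - 16), 4(-3q^2 + 18q - 26)).
At (4, 3): H = diag(128, 4).
Both eigenvalues are positive, so H is positive definite: a local minimum.

local minimum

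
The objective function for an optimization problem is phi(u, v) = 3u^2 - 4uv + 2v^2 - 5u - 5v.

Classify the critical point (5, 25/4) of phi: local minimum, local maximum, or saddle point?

The Hessian of phi is constant: H = [[6, -4], [-4, 4]].
det(H) = 6·4 − (-4)² = 8.
det(H) > 0 and tr(H) = 10 > 0, so H is positive definite and the point is a local minimum.

local minimum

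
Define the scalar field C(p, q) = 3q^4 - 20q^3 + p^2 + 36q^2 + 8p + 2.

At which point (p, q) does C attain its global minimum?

(-4, 0)

C(p,q) separates as A(p) + B(q) + 2, so its minimum is min A + min B + 2.
A'(p) = 2p + 8 vanishes at p ∈ {-4}; B'(q) = 12q(q - 3)(q - 2) vanishes at q ∈ {0, 2, 3}.
Local minima of A (where A''>0): A(-4)=-16. Local minima of B: B(0)=0, B(3)=27.
So the global minimum of C is A(-4) + B(0) + 2 = -16 + 0 + 2 = -14, attained at (-4, 0).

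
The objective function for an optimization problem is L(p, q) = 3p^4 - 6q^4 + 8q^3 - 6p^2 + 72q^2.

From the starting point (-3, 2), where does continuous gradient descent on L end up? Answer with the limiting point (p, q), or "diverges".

(-1, 0)

L is separable, so gradient descent decouples: p follows -∂L/∂p, q follows -∂L/∂q.
∂L/∂p = 12p(p - 1)(p + 1); at p=-3 this is -288, so p increases.
∂L/∂q = -24q(q - 3)(q + 2); at q=2 this is 192, so q decreases.
p converges to its nearest critical value -1 (a local min of the p-part); q converges to 0. The iterate converges to (-1, 0).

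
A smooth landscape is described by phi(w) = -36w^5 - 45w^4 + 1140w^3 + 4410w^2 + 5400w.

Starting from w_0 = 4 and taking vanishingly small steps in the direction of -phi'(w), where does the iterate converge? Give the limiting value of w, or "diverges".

phi'(w) = -180(w - 5)(w + 1)(w + 2)(w + 3), so phi'(4) = 37800.
Gradient descent moves in the -phi' direction, i.e. w is decreasing.
The nearest critical point in that direction is w = -1, where phi'' = 2160 > 0 (a local minimum). The iterate converges there.

-1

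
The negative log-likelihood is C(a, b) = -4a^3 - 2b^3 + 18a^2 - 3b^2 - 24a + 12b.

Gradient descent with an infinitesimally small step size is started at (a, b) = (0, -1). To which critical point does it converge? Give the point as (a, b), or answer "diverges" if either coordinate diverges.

(1, -2)

C is separable, so gradient descent decouples: a follows -∂C/∂a, b follows -∂C/∂b.
∂C/∂a = -12(a - 2)(a - 1); at a=0 this is -24, so a increases.
∂C/∂b = -6(b - 1)(b + 2); at b=-1 this is 12, so b decreases.
a converges to its nearest critical value 1 (a local min of the a-part); b converges to -2. The iterate converges to (1, -2).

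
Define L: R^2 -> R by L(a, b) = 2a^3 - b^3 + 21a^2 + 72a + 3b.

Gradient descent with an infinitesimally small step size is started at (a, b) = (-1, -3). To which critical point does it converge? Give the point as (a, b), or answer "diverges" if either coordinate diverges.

(-3, -1)

L is separable, so gradient descent decouples: a follows -∂L/∂a, b follows -∂L/∂b.
∂L/∂a = 6(a + 3)(a + 4); at a=-1 this is 36, so a decreases.
∂L/∂b = -3(b - 1)(b + 1); at b=-3 this is -24, so b increases.
a converges to its nearest critical value -3 (a local min of the a-part); b converges to -1. The iterate converges to (-3, -1).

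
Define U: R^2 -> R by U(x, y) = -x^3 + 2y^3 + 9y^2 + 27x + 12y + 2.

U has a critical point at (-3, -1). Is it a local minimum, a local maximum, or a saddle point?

local minimum

The mixed partial ∂²U/∂x∂y is 0, so the Hessian at any point is diag(U_xx, U_yy) = diag(-6x, 6(2y + 3)).
At (-3, -1): H = diag(18, 6).
Both eigenvalues are positive, so H is positive definite: a local minimum.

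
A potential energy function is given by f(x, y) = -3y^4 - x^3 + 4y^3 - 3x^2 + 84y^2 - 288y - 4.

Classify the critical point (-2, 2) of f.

The mixed partial ∂²f/∂x∂y is 0, so the Hessian at any point is diag(f_xx, f_yy) = diag(-6(x + 1), 12(-3y^2 + 2y + 14)).
At (-2, 2): H = diag(6, 72).
Both eigenvalues are positive, so H is positive definite: a local minimum.

local minimum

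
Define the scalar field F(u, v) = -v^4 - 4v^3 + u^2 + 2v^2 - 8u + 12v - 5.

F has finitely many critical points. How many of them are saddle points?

F separates as a function of u plus a function of v, so ∇F=0 decouples.
∂F/∂u = 2(u - 4) = 0 at u ∈ {4}; ∂F/∂v = -4(v - 1)(v + 1)(v + 3) = 0 at v ∈ {-3, -1, 1}.
The Hessian is diagonal: diag(F_uu, F_vv). Second derivatives: F_uu(4)=2; F_vv(-3)=-32, F_vv(-1)=16, F_vv(1)=-32.
Saddle points occur where the two diagonal entries have opposite signs: (4, -3), (4, 1). Count: 2.

2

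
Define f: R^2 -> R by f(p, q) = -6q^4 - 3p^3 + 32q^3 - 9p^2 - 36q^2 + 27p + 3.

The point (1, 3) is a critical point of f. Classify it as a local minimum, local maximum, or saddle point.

local maximum

The mixed partial ∂²f/∂p∂q is 0, so the Hessian at any point is diag(f_pp, f_qq) = diag(-18(p + 1), 24(-3q^2 + 8q - 3)).
At (1, 3): H = diag(-36, -144).
Both eigenvalues are negative, so H is negative definite: a local maximum.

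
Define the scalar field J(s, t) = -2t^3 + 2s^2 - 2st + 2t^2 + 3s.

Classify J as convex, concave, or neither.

The term -2t^3 is cubic, so the Hessian is not constant.
∂²J/∂t² = -12t + 4, which takes both signs as t varies (negative for sufficiently large t). A diagonal entry of the Hessian changing sign means the Hessian is neither positive- nor negative-semidefinite on all of R^2.

neither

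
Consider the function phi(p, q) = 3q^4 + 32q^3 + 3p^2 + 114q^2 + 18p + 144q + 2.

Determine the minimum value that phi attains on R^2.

-84

phi(p,q) separates as A(p) + B(q) + 2, so its minimum is min A + min B + 2.
A'(p) = 6p + 18 vanishes at p ∈ {-3}; B'(q) = 12(q + 1)(q + 3)(q + 4) vanishes at q ∈ {-4, -3, -1}.
Local minima of A (where A''>0): A(-3)=-27. Local minima of B: B(-4)=-32, B(-1)=-59.
So the global minimum of phi is A(-3) + B(-1) + 2 = -27 − 59 + 2 = -84, attained at (-3, -1).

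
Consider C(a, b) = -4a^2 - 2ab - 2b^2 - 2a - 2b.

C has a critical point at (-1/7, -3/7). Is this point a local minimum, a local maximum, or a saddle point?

local maximum

The Hessian of C is constant: H = [[-8, -2], [-2, -4]].
det(H) = (-8)·(-4) − (-2)² = 28.
det(H) > 0 and tr(H) = -12 < 0, so H is negative definite and the point is a local maximum.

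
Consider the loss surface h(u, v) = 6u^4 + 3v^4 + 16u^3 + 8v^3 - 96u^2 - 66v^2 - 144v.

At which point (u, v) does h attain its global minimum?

(-4, 3)

h(u,v) separates as P(u) + Q(v), so its minimum is min P + min Q.
P'(u) = 24u(u - 2)(u + 4) vanishes at u ∈ {-4, 0, 2}; Q'(v) = 12(v - 3)(v + 1)(v + 4) vanishes at v ∈ {-4, -1, 3}.
Local minima of P (where P''>0): P(-4)=-1024, P(2)=-160. Local minima of Q: Q(-4)=-224, Q(3)=-567.
So the global minimum of h is P(-4) + Q(3) = -1024 − 567 = -1591, attained at (-4, 3).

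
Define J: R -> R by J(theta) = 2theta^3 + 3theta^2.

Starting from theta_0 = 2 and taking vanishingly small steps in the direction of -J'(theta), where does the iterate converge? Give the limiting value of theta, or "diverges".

0

J'(theta) = 6theta(theta + 1), so J'(2) = 36.
Gradient descent moves in the -J' direction, i.e. theta is decreasing.
The nearest critical point in that direction is theta = 0, where J'' = 6 > 0 (a local minimum). The iterate converges there.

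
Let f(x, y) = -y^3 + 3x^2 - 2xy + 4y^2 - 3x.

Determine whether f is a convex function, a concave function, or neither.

neither

The term -y^3 is cubic, so the Hessian is not constant.
∂²f/∂y² = -6y + 8, which takes both signs as y varies (negative for sufficiently large y). A diagonal entry of the Hessian changing sign means the Hessian is neither positive- nor negative-semidefinite on all of R^2.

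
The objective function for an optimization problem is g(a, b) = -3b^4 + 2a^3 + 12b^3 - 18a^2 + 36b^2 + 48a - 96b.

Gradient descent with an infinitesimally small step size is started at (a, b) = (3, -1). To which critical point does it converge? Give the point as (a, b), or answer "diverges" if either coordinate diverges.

(4, 1)

g is separable, so gradient descent decouples: a follows -∂g/∂a, b follows -∂g/∂b.
∂g/∂a = 6(a - 4)(a - 2); at a=3 this is -6, so a increases.
∂g/∂b = -12(b - 4)(b - 1)(b + 2); at b=-1 this is -120, so b increases.
a converges to its nearest critical value 4 (a local min of the a-part); b converges to 1. The iterate converges to (4, 1).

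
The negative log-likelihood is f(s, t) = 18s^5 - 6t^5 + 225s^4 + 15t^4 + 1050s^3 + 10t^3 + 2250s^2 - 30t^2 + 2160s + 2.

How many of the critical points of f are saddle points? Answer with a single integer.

f separates as a function of s plus a function of t, so ∇f=0 decouples.
∂f/∂s = 90(s + 1)(s + 2)(s + 3)(s + 4) = 0 at s ∈ {-4, -3, -2, -1}; ∂f/∂t = -30t(t - 2)(t - 1)(t + 1) = 0 at t ∈ {-1, 0, 1, 2}.
The Hessian is diagonal: diag(f_ss, f_tt). Second derivatives: f_ss(-4)=-540, f_ss(-3)=180, f_ss(-2)=-180, f_ss(-1)=540; f_tt(-1)=180, f_tt(0)=-60, f_tt(1)=60, f_tt(2)=-180.
Saddle points occur where the two diagonal entries have opposite signs: (-4, -1), (-4, 1), (-3, 0), (-3, 2), (-2, -1), (-2, 1), (-1, 0), (-1, 2). Count: 8.

8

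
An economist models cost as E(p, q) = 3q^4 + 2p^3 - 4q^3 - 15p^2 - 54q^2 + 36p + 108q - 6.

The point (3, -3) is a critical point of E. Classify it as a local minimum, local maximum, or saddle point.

The mixed partial ∂²E/∂p∂q is 0, so the Hessian at any point is diag(E_pp, E_qq) = diag(6(2p - 5), 12(3q^2 - 2q - 9)).
At (3, -3): H = diag(6, 288).
Both eigenvalues are positive, so H is positive definite: a local minimum.

local minimum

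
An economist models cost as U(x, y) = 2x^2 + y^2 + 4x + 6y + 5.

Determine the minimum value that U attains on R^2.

U(x,y) separates as P(x) + Q(y) + 5, so its minimum is min P + min Q + 5.
P'(x) = 4x + 4 vanishes at x ∈ {-1}; Q'(y) = 2y + 6 vanishes at y ∈ {-3}.
Local minima of P (where P''>0): P(-1)=-2. Local minima of Q: Q(-3)=-9.
So the global minimum of U is P(-1) + Q(-3) + 5 = -2 − 9 + 5 = -6, attained at (-1, -3).

-6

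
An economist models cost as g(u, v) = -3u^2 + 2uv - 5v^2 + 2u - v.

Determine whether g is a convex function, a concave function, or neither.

concave

g is quadratic, so its Hessian is the constant matrix H = [[-6, 2], [2, -10]].
det(H) = 56, tr(H) = -16.
det(H) > 0 and tr(H) < 0, so H is negative definite everywhere: concave.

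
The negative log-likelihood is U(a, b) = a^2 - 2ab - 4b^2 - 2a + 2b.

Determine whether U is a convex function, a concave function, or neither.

neither

U is quadratic, so its Hessian is the constant matrix H = [[2, -2], [-2, -8]].
det(H) = -20, tr(H) = -6.
det(H) < 0, so H is indefinite: neither convex nor concave.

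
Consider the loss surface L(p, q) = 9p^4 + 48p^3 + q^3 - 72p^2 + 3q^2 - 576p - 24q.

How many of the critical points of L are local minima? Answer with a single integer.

L separates as a function of p plus a function of q, so ∇L=0 decouples.
∂L/∂p = 36(p - 2)(p + 2)(p + 4) = 0 at p ∈ {-4, -2, 2}; ∂L/∂q = 3(q - 2)(q + 4) = 0 at q ∈ {-4, 2}.
The Hessian is diagonal: diag(L_pp, L_qq). Second derivatives: L_pp(-4)=432, L_pp(-2)=-288, L_pp(2)=864; L_qq(-4)=-18, L_qq(2)=18.
Local minima occur where both diagonal entries positive: (-4, 2), (2, 2). Count: 2.

2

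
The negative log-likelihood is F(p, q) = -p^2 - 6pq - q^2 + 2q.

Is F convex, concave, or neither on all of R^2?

F is quadratic, so its Hessian is the constant matrix H = [[-2, -6], [-6, -2]].
det(H) = -32, tr(H) = -4.
det(H) < 0, so H is indefinite: neither convex nor concave.

neither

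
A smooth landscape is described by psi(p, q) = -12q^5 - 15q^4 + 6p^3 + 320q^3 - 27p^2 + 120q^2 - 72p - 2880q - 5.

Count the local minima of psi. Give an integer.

psi separates as a function of p plus a function of q, so ∇psi=0 decouples.
∂psi/∂p = 18(p - 4)(p + 1) = 0 at p ∈ {-1, 4}; ∂psi/∂q = -60(q - 3)(q - 2)(q + 2)(q + 4) = 0 at q ∈ {-4, -2, 2, 3}.
The Hessian is diagonal: diag(psi_pp, psi_qq). Second derivatives: psi_pp(-1)=-90, psi_pp(4)=90; psi_qq(-4)=5040, psi_qq(-2)=-2400, psi_qq(2)=1440, psi_qq(3)=-2100.
Local minima occur where both diagonal entries positive: (4, -4), (4, 2). Count: 2.

2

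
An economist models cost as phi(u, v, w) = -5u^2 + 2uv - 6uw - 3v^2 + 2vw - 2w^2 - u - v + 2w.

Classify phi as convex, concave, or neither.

concave

phi is quadratic, so its Hessian is the constant matrix H = [[-10, 2, -6], [2, -6, 2], [-6, 2, -4]].
Leading principal minors: -10, 56, -16.
Signs alternate −, +, − ⇒ H ≺ 0 ⇒ concave.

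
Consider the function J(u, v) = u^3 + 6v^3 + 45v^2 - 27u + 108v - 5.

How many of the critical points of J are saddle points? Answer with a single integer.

2

J separates as a function of u plus a function of v, so ∇J=0 decouples.
∂J/∂u = 3(u - 3)(u + 3) = 0 at u ∈ {-3, 3}; ∂J/∂v = 18(v + 2)(v + 3) = 0 at v ∈ {-3, -2}.
The Hessian is diagonal: diag(J_uu, J_vv). Second derivatives: J_uu(-3)=-18, J_uu(3)=18; J_vv(-3)=-18, J_vv(-2)=18.
Saddle points occur where the two diagonal entries have opposite signs: (-3, -2), (3, -3). Count: 2.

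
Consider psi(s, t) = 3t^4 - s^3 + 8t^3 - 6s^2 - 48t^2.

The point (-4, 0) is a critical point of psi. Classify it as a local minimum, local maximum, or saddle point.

saddle point

The mixed partial ∂²psi/∂s∂t is 0, so the Hessian at any point is diag(psi_ss, psi_tt) = diag(-6(s + 2), 12(3t^2 + 4t - 8)).
At (-4, 0): H = diag(12, -96).
The eigenvalues have opposite signs, so H is indefinite: a saddle point.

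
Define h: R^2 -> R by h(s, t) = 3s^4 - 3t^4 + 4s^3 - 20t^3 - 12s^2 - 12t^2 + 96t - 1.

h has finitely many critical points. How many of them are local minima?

2

h separates as a function of s plus a function of t, so ∇h=0 decouples.
∂h/∂s = 12s(s - 1)(s + 2) = 0 at s ∈ {-2, 0, 1}; ∂h/∂t = -12(t - 1)(t + 2)(t + 4) = 0 at t ∈ {-4, -2, 1}.
The Hessian is diagonal: diag(h_ss, h_tt). Second derivatives: h_ss(-2)=72, h_ss(0)=-24, h_ss(1)=36; h_tt(-4)=-120, h_tt(-2)=72, h_tt(1)=-180.
Local minima occur where both diagonal entries positive: (-2, -2), (1, -2). Count: 2.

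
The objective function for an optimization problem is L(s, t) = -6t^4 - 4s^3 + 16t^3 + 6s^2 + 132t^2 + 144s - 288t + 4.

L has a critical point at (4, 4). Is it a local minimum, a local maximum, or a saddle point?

The mixed partial ∂²L/∂s∂t is 0, so the Hessian at any point is diag(L_ss, L_tt) = diag(12(-2s + 1), 24(-3t^2 + 4t + 11)).
At (4, 4): H = diag(-84, -504).
Both eigenvalues are negative, so H is negative definite: a local maximum.

local maximum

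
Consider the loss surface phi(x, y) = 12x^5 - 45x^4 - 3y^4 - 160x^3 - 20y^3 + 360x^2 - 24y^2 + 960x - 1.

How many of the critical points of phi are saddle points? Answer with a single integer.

phi separates as a function of x plus a function of y, so ∇phi=0 decouples.
∂phi/∂x = 60(x - 4)(x - 2)(x + 1)(x + 2) = 0 at x ∈ {-2, -1, 2, 4}; ∂phi/∂y = -12y(y + 1)(y + 4) = 0 at y ∈ {-4, -1, 0}.
The Hessian is diagonal: diag(phi_xx, phi_yy). Second derivatives: phi_xx(-2)=-1440, phi_xx(-1)=900, phi_xx(2)=-1440, phi_xx(4)=3600; phi_yy(-4)=-144, phi_yy(-1)=36, phi_yy(0)=-48.
Saddle points occur where the two diagonal entries have opposite signs: (-2, -1), (-1, -4), (-1, 0), (2, -1), (4, -4), (4, 0). Count: 6.

6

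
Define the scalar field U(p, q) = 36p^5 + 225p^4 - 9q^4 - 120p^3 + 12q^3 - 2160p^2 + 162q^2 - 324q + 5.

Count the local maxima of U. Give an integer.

U separates as a function of p plus a function of q, so ∇U=0 decouples.
∂U/∂p = 180p(p - 2)(p + 3)(p + 4) = 0 at p ∈ {-4, -3, 0, 2}; ∂U/∂q = -36(q - 3)(q - 1)(q + 3) = 0 at q ∈ {-3, 1, 3}.
The Hessian is diagonal: diag(U_pp, U_qq). Second derivatives: U_pp(-4)=-4320, U_pp(-3)=2700, U_pp(0)=-4320, U_pp(2)=10800; U_qq(-3)=-864, U_qq(1)=288, U_qq(3)=-432.
Local maxima occur where both diagonal entries negative: (-4, -3), (-4, 3), (0, -3), (0, 3). Count: 4.

4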